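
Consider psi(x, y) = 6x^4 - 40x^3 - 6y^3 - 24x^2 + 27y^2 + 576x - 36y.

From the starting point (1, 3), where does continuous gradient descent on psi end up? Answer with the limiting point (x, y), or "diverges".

psi is separable, so gradient descent decouples: x follows -∂psi/∂x, y follows -∂psi/∂y.
∂psi/∂x = 24(x - 4)(x - 3)(x + 2); at x=1 this is 432, so x decreases.
∂psi/∂y = -18(y - 2)(y - 1); at y=3 this is -36, so y increases.
The y-coordinate has no critical point in that direction and runs off to infinity.

diverges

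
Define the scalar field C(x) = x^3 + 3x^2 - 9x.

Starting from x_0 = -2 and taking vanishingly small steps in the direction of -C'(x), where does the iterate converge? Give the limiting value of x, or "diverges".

C'(x) = 3(x - 1)(x + 3), so C'(-2) = -9.
Gradient descent moves in the -C' direction, i.e. x is increasing.
The nearest critical point in that direction is x = 1, where C'' = 12 > 0 (a local minimum). The iterate converges there.

1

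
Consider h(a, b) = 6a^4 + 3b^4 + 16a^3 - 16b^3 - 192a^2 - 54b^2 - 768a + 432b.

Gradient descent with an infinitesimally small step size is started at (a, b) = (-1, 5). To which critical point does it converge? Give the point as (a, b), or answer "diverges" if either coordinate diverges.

(4, 4)

h is separable, so gradient descent decouples: a follows -∂h/∂a, b follows -∂h/∂b.
∂h/∂a = 24(a - 4)(a + 2)(a + 4); at a=-1 this is -360, so a increases.
∂h/∂b = 12(b - 4)(b - 3)(b + 3); at b=5 this is 192, so b decreases.
a converges to its nearest critical value 4 (a local min of the a-part); b converges to 4. The iterate converges to (4, 4).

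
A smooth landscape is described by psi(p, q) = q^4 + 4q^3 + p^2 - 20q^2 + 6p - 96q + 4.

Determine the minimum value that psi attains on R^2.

psi(p,q) separates as A(p) + B(q) + 4, so its minimum is min A + min B + 4.
A'(p) = 2p + 6 vanishes at p ∈ {-3}; B'(q) = 4(q - 3)(q + 2)(q + 4) vanishes at q ∈ {-4, -2, 3}.
Local minima of A (where A''>0): A(-3)=-9. Local minima of B: B(-4)=64, B(3)=-279.
So the global minimum of psi is A(-3) + B(3) + 4 = -9 − 279 + 4 = -284, attained at (-3, 3).

-284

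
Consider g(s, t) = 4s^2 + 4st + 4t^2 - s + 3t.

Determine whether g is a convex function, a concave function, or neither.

g is quadratic, so its Hessian is the constant matrix H = [[8, 4], [4, 8]].
det(H) = 48, tr(H) = 16.
det(H) > 0 and tr(H) > 0, so H is positive definite everywhere: convex.

convex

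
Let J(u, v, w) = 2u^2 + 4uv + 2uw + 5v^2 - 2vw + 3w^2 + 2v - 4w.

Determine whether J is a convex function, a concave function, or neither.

convex

J is quadratic, so its Hessian is the constant matrix H = [[4, 4, 2], [4, 10, -2], [2, -2, 6]].
Leading principal minors: 4, 24, 56.
All positive ⇒ H ≻ 0 ⇒ convex.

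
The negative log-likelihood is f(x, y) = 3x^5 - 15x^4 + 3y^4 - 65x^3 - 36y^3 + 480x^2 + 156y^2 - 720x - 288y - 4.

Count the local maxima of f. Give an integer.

2

f separates as a function of x plus a function of y, so ∇f=0 decouples.
∂f/∂x = 15(x - 4)(x - 3)(x - 1)(x + 4) = 0 at x ∈ {-4, 1, 3, 4}; ∂f/∂y = 12(y - 4)(y - 3)(y - 2) = 0 at y ∈ {2, 3, 4}.
The Hessian is diagonal: diag(f_xx, f_yy). Second derivatives: f_xx(-4)=-4200, f_xx(1)=450, f_xx(3)=-210, f_xx(4)=360; f_yy(2)=24, f_yy(3)=-12, f_yy(4)=24.
Local maxima occur where both diagonal entries negative: (-4, 3), (3, 3). Count: 2.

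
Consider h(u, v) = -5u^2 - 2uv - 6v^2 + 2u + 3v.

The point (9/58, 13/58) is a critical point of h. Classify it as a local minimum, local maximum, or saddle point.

The Hessian of h is constant: H = [[-10, -2], [-2, -12]].
det(H) = (-10)·(-12) − (-2)² = 116.
det(H) > 0 and tr(H) = -22 < 0, so H is negative definite and the point is a local maximum.

local maximum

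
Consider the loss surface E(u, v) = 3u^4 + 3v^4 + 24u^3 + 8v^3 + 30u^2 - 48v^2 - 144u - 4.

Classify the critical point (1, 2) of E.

The mixed partial ∂²E/∂u∂v is 0, so the Hessian at any point is diag(E_uu, E_vv) = diag(12(3u^2 + 12u + 5), 12(3v^2 + 4v - 8)).
At (1, 2): H = diag(240, 144).
Both eigenvalues are positive, so H is positive definite: a local minimum.

local minimum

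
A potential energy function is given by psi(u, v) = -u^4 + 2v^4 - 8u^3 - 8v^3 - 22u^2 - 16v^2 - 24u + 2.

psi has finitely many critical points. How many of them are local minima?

2

psi separates as a function of u plus a function of v, so ∇psi=0 decouples.
∂psi/∂u = -4(u + 1)(u + 2)(u + 3) = 0 at u ∈ {-3, -2, -1}; ∂psi/∂v = 8v(v - 4)(v + 1) = 0 at v ∈ {-1, 0, 4}.
The Hessian is diagonal: diag(psi_uu, psi_vv). Second derivatives: psi_uu(-3)=-8, psi_uu(-2)=4, psi_uu(-1)=-8; psi_vv(-1)=40, psi_vv(0)=-32, psi_vv(4)=160.
Local minima occur where both diagonal entries positive: (-2, -1), (-2, 4). Count: 2.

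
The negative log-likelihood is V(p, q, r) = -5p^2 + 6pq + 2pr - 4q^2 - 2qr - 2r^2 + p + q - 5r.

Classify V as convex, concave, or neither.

concave

V is quadratic, so its Hessian is the constant matrix H = [[-10, 6, 2], [6, -8, -2], [2, -2, -4]].
Leading principal minors: -10, 44, -152.
Signs alternate −, +, − ⇒ H ≺ 0 ⇒ concave.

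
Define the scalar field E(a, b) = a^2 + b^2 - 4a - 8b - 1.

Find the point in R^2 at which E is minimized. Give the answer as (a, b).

(2, 4)

E(a,b) separates as P(a) + Q(b) − 1, so its minimum is min P + min Q − 1.
P'(a) = 2a - 4 vanishes at a ∈ {2}; Q'(b) = 2b - 8 vanishes at b ∈ {4}.
Local minima of P (where P''>0): P(2)=-4. Local minima of Q: Q(4)=-16.
So the global minimum of E is P(2) + Q(4) − 1 = -4 − 16 − 1 = -21, attained at (2, 4).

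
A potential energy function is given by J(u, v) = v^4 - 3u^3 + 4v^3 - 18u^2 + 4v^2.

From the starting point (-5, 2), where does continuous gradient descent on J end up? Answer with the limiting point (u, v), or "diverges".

(-4, 0)

J is separable, so gradient descent decouples: u follows -∂J/∂u, v follows -∂J/∂v.
∂J/∂u = -9u(u + 4); at u=-5 this is -45, so u increases.
∂J/∂v = 4v(v + 1)(v + 2); at v=2 this is 96, so v decreases.
u converges to its nearest critical value -4 (a local min of the u-part); v converges to 0. The iterate converges to (-4, 0).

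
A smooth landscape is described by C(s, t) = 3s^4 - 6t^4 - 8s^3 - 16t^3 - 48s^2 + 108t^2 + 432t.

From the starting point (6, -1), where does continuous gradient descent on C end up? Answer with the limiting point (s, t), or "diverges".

C is separable, so gradient descent decouples: s follows -∂C/∂s, t follows -∂C/∂t.
∂C/∂s = 12s(s - 4)(s + 2); at s=6 this is 1152, so s decreases.
∂C/∂t = -24(t - 3)(t + 2)(t + 3); at t=-1 this is 192, so t decreases.
s converges to its nearest critical value 4 (a local min of the s-part); t converges to -2. The iterate converges to (4, -2).

(4, -2)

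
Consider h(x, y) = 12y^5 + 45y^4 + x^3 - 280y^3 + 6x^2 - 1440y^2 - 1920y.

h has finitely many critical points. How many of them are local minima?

2

h separates as a function of x plus a function of y, so ∇h=0 decouples.
∂h/∂x = 3x(x + 4) = 0 at x ∈ {-4, 0}; ∂h/∂y = 60(y - 4)(y + 1)(y + 2)(y + 4) = 0 at y ∈ {-4, -2, -1, 4}.
The Hessian is diagonal: diag(h_xx, h_yy). Second derivatives: h_xx(-4)=-12, h_xx(0)=12; h_yy(-4)=-2880, h_yy(-2)=720, h_yy(-1)=-900, h_yy(4)=14400.
Local minima occur where both diagonal entries positive: (0, -2), (0, 4). Count: 2.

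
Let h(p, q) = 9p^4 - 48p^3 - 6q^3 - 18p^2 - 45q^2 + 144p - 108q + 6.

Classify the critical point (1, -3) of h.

The mixed partial ∂²h/∂p∂q is 0, so the Hessian at any point is diag(h_pp, h_qq) = diag(36(3p^2 - 8p - 1), -18(2q + 5)).
At (1, -3): H = diag(-216, 18).
The eigenvalues have opposite signs, so H is indefinite: a saddle point.

saddle point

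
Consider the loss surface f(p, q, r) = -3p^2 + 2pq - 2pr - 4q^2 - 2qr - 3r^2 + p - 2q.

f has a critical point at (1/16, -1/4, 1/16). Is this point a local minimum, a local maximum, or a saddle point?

The Hessian is constant: H = [[-6, 2, -2], [2, -8, -2], [-2, -2, -6]].
Leading principal minors: Δ₁ = -6, Δ₂ = 44, Δ₃ = -192.
The minors alternate sign starting negative (−, +, −), so H is negative definite: a local maximum.

local maximum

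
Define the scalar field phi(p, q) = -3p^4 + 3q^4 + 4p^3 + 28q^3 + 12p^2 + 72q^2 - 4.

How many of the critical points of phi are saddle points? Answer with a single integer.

phi separates as a function of p plus a function of q, so ∇phi=0 decouples.
∂phi/∂p = -12p(p - 2)(p + 1) = 0 at p ∈ {-1, 0, 2}; ∂phi/∂q = 12q(q + 3)(q + 4) = 0 at q ∈ {-4, -3, 0}.
The Hessian is diagonal: diag(phi_pp, phi_qq). Second derivatives: phi_pp(-1)=-36, phi_pp(0)=24, phi_pp(2)=-72; phi_qq(-4)=48, phi_qq(-3)=-36, phi_qq(0)=144.
Saddle points occur where the two diagonal entries have opposite signs: (-1, -4), (-1, 0), (0, -3), (2, -4), (2, 0). Count: 5.

5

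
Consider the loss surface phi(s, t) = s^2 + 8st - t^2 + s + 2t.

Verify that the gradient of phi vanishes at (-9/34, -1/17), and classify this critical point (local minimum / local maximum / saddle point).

saddle point

∇phi = (2s + 8t + 1, 8s - 2t + 2); substituting (-9/34, -1/17) gives ∇phi = (0, 0), so (-9/34, -1/17) is indeed a critical point.
The Hessian of phi is constant: H = [[2, 8], [8, -2]].
det(H) = 2·(-2) − 8² = -68.
Since det(H) < 0, H is indefinite and the critical point is a saddle point.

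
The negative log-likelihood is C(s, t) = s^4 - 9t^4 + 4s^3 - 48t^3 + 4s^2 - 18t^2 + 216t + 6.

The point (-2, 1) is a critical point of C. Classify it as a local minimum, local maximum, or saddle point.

The mixed partial ∂²C/∂s∂t is 0, so the Hessian at any point is diag(C_ss, C_tt) = diag(4(3s^2 + 6s + 2), -36(3t^2 + 8t + 1)).
At (-2, 1): H = diag(8, -432).
The eigenvalues have opposite signs, so H is indefinite: a saddle point.

saddle point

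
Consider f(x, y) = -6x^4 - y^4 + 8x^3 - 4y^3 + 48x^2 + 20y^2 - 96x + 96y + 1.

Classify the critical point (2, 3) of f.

The mixed partial ∂²f/∂x∂y is 0, so the Hessian at any point is diag(f_xx, f_yy) = diag(24(-3x^2 + 2x + 4), 4(-3y^2 - 6y + 10)).
At (2, 3): H = diag(-96, -140).
Both eigenvalues are negative, so H is negative definite: a local maximum.

local maximum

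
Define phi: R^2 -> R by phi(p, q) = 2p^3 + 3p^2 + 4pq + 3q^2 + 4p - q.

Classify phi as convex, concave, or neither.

The term 2p^3 is cubic, so the Hessian is not constant.
∂²phi/∂p² = 12p + 6, which takes both signs as p varies (negative for sufficiently negative p). A diagonal entry of the Hessian changing sign means the Hessian is neither positive- nor negative-semidefinite on all of R^2.

neither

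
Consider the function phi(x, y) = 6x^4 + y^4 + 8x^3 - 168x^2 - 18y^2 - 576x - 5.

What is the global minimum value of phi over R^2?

-3030

phi(x,y) separates as P(x) + Q(y) − 5, so its minimum is min P + min Q − 5.
P'(x) = 24(x - 4)(x + 2)(x + 3) vanishes at x ∈ {-3, -2, 4}; Q'(y) = 4y(y - 3)(y + 3) vanishes at y ∈ {-3, 0, 3}.
Local minima of P (where P''>0): P(-3)=486, P(4)=-2944. Local minima of Q: Q(-3)=-81, Q(3)=-81.
So the global minimum of phi is P(4) + Q(-3) − 5 = -2944 − 81 − 5 = -3030, attained at (4, -3).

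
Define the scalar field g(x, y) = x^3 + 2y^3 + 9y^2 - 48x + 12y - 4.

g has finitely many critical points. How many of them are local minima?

g separates as a function of x plus a function of y, so ∇g=0 decouples.
∂g/∂x = 3(x - 4)(x + 4) = 0 at x ∈ {-4, 4}; ∂g/∂y = 6(y + 1)(y + 2) = 0 at y ∈ {-2, -1}.
The Hessian is diagonal: diag(g_xx, g_yy). Second derivatives: g_xx(-4)=-24, g_xx(4)=24; g_yy(-2)=-6, g_yy(-1)=6.
Local minima occur where both diagonal entries positive: (4, -1). Count: 1.

1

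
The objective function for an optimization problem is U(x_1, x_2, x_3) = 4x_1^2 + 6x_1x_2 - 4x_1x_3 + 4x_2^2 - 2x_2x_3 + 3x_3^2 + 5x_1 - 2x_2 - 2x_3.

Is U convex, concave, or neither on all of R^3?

U is quadratic, so its Hessian is the constant matrix H = [[8, 6, -4], [6, 8, -2], [-4, -2, 6]].
Leading principal minors: 8, 28, 104.
All positive ⇒ H ≻ 0 ⇒ convex.

convex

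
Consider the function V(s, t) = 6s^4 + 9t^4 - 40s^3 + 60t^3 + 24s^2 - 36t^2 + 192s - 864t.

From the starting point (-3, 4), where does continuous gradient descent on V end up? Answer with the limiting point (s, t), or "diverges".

V is separable, so gradient descent decouples: s follows -∂V/∂s, t follows -∂V/∂t.
∂V/∂s = 24(s - 4)(s - 2)(s + 1); at s=-3 this is -1680, so s increases.
∂V/∂t = 36(t - 2)(t + 3)(t + 4); at t=4 this is 4032, so t decreases.
s converges to its nearest critical value -1 (a local min of the s-part); t converges to 2. The iterate converges to (-1, 2).

(-1, 2)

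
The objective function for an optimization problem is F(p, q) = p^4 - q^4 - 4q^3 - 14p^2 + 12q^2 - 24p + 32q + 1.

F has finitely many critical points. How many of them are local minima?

F separates as a function of p plus a function of q, so ∇F=0 decouples.
∂F/∂p = 4(p - 3)(p + 1)(p + 2) = 0 at p ∈ {-2, -1, 3}; ∂F/∂q = -4(q - 2)(q + 1)(q + 4) = 0 at q ∈ {-4, -1, 2}.
The Hessian is diagonal: diag(F_pp, F_qq). Second derivatives: F_pp(-2)=20, F_pp(-1)=-16, F_pp(3)=80; F_qq(-4)=-72, F_qq(-1)=36, F_qq(2)=-72.
Local minima occur where both diagonal entries positive: (-2, -1), (3, -1). Count: 2.

2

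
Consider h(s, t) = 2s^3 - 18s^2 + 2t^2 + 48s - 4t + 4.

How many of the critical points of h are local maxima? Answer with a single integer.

h separates as a function of s plus a function of t, so ∇h=0 decouples.
∂h/∂s = 6(s - 4)(s - 2) = 0 at s ∈ {2, 4}; ∂h/∂t = 4(t - 1) = 0 at t ∈ {1}.
The Hessian is diagonal: diag(h_ss, h_tt). Second derivatives: h_ss(2)=-12, h_ss(4)=12; h_tt(1)=4.
Local maxima occur where both diagonal entries negative: none. Count: 0.

0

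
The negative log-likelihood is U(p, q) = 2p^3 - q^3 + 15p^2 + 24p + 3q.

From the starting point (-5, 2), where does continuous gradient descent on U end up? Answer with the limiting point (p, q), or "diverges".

U is separable, so gradient descent decouples: p follows -∂U/∂p, q follows -∂U/∂q.
∂U/∂p = 6(p + 1)(p + 4); at p=-5 this is 24, so p decreases.
∂U/∂q = -3(q - 1)(q + 1); at q=2 this is -9, so q increases.
The p-coordinate has no critical point in that direction and runs off to infinity.

diverges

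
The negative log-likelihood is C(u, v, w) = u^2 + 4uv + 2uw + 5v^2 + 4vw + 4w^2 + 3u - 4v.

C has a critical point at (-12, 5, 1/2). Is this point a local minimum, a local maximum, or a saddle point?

local minimum

The Hessian is constant: H = [[2, 4, 2], [4, 10, 4], [2, 4, 8]].
Leading principal minors: Δ₁ = 2, Δ₂ = 4, Δ₃ = 24.
All leading minors are positive, so H is positive definite: a local minimum.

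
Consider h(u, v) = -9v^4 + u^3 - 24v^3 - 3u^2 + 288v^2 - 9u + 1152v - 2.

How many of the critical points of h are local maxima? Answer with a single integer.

2

h separates as a function of u plus a function of v, so ∇h=0 decouples.
∂h/∂u = 3(u - 3)(u + 1) = 0 at u ∈ {-1, 3}; ∂h/∂v = -36(v - 4)(v + 2)(v + 4) = 0 at v ∈ {-4, -2, 4}.
The Hessian is diagonal: diag(h_uu, h_vv). Second derivatives: h_uu(-1)=-12, h_uu(3)=12; h_vv(-4)=-576, h_vv(-2)=432, h_vv(4)=-1728.
Local maxima occur where both diagonal entries negative: (-1, -4), (-1, 4). Count: 2.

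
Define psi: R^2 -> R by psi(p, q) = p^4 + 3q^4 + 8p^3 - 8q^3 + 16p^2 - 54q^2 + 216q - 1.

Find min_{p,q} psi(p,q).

psi(p,q) separates as A(p) + B(q) − 1, so its minimum is min A + min B − 1.
A'(p) = 4p(p + 2)(p + 4) vanishes at p ∈ {-4, -2, 0}; B'(q) = 12(q - 3)(q - 2)(q + 3) vanishes at q ∈ {-3, 2, 3}.
Local minima of A (where A''>0): A(-4)=0, A(0)=0. Local minima of B: B(-3)=-675, B(3)=189.
So the global minimum of psi is A(-4) + B(-3) − 1 = 0 − 675 − 1 = -676, attained at (-4, -3).

-676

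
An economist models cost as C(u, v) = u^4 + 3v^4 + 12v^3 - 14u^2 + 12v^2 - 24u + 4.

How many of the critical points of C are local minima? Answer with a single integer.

C separates as a function of u plus a function of v, so ∇C=0 decouples.
∂C/∂u = 4(u - 3)(u + 1)(u + 2) = 0 at u ∈ {-2, -1, 3}; ∂C/∂v = 12v(v + 1)(v + 2) = 0 at v ∈ {-2, -1, 0}.
The Hessian is diagonal: diag(C_uu, C_vv). Second derivatives: C_uu(-2)=20, C_uu(-1)=-16, C_uu(3)=80; C_vv(-2)=24, C_vv(-1)=-12, C_vv(0)=24.
Local minima occur where both diagonal entries positive: (-2, -2), (-2, 0), (3, -2), (3, 0). Count: 4.

4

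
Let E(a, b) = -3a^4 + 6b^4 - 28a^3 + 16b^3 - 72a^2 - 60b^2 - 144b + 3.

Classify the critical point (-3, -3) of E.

local minimum

The mixed partial ∂²E/∂a∂b is 0, so the Hessian at any point is diag(E_aa, E_bb) = diag(-12(3a^2 + 14a + 12), 24(3b^2 + 4b - 5)).
At (-3, -3): H = diag(36, 240).
Both eigenvalues are positive, so H is positive definite: a local minimum.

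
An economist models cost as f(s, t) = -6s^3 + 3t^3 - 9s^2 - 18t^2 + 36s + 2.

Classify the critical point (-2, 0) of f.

saddle point

The mixed partial ∂²f/∂s∂t is 0, so the Hessian at any point is diag(f_ss, f_tt) = diag(-18(2s + 1), 18(t - 2)).
At (-2, 0): H = diag(54, -36).
The eigenvalues have opposite signs, so H is indefinite: a saddle point.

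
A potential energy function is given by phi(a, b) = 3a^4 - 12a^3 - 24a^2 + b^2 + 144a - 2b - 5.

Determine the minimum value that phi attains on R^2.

-246

phi(a,b) separates as P(a) + Q(b) − 5, so its minimum is min P + min Q − 5.
P'(a) = 12(a - 3)(a - 2)(a + 2) vanishes at a ∈ {-2, 2, 3}; Q'(b) = 2b - 2 vanishes at b ∈ {1}.
Local minima of P (where P''>0): P(-2)=-240, P(3)=135. Local minima of Q: Q(1)=-1.
So the global minimum of phi is P(-2) + Q(1) − 5 = -240 − 1 − 5 = -246, attained at (-2, 1).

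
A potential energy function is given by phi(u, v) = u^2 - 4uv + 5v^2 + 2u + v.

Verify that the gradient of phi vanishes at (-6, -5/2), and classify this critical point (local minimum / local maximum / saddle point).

local minimum

∇phi = (2u - 4v + 2, -4u + 10v + 1); substituting (-6, -5/2) gives ∇phi = (0, 0), so (-6, -5/2) is indeed a critical point.
The Hessian of phi is constant: H = [[2, -4], [-4, 10]].
det(H) = 2·10 − (-4)² = 4.
det(H) > 0 and tr(H) = 12 > 0, so H is positive definite and the point is a local minimum.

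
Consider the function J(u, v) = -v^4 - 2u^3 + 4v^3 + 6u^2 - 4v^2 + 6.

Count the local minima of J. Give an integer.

1

J separates as a function of u plus a function of v, so ∇J=0 decouples.
∂J/∂u = -6u(u - 2) = 0 at u ∈ {0, 2}; ∂J/∂v = -4v(v - 2)(v - 1) = 0 at v ∈ {0, 1, 2}.
The Hessian is diagonal: diag(J_uu, J_vv). Second derivatives: J_uu(0)=12, J_uu(2)=-12; J_vv(0)=-8, J_vv(1)=4, J_vv(2)=-8.
Local minima occur where both diagonal entries positive: (0, 1). Count: 1.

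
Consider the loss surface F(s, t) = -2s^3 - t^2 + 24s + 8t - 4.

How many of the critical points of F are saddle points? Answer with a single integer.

F separates as a function of s plus a function of t, so ∇F=0 decouples.
∂F/∂s = -6(s - 2)(s + 2) = 0 at s ∈ {-2, 2}; ∂F/∂t = -2(t - 4) = 0 at t ∈ {4}.
The Hessian is diagonal: diag(F_ss, F_tt). Second derivatives: F_ss(-2)=24, F_ss(2)=-24; F_tt(4)=-2.
Saddle points occur where the two diagonal entries have opposite signs: (-2, 4). Count: 1.

1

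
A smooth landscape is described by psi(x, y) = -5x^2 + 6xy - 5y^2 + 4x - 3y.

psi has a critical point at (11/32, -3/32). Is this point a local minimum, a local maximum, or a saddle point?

The Hessian of psi is constant: H = [[-10, 6], [6, -10]].
det(H) = (-10)·(-10) − 6² = 64.
det(H) > 0 and tr(H) = -20 < 0, so H is negative definite and the point is a local maximum.

local maximum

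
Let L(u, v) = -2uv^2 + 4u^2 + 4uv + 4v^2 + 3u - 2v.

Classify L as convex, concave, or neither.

neither

The term -2uv^2 is cubic, so the Hessian is not constant.
∂²L/∂v² = -4u + 8, which takes both signs as u varies (negative for sufficiently large u). A diagonal entry of the Hessian changing sign means the Hessian is neither positive- nor negative-semidefinite on all of R^2.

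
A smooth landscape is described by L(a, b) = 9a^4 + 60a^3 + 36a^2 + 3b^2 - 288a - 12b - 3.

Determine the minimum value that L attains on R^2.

-198

L(a,b) separates as P(a) + Q(b) − 3, so its minimum is min P + min Q − 3.
P'(a) = 36(a - 1)(a + 2)(a + 4) vanishes at a ∈ {-4, -2, 1}; Q'(b) = 6b - 12 vanishes at b ∈ {2}.
Local minima of P (where P''>0): P(-4)=192, P(1)=-183. Local minima of Q: Q(2)=-12.
So the global minimum of L is P(1) + Q(2) − 3 = -183 − 12 − 3 = -198, attained at (1, 2).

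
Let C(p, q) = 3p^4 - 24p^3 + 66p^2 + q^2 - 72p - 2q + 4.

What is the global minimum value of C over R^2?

C(p,q) separates as A(p) + B(q) + 4, so its minimum is min A + min B + 4.
A'(p) = 12(p - 3)(p - 2)(p - 1) vanishes at p ∈ {1, 2, 3}; B'(q) = 2q - 2 vanishes at q ∈ {1}.
Local minima of A (where A''>0): A(1)=-27, A(3)=-27. Local minima of B: B(1)=-1.
So the global minimum of C is A(1) + B(1) + 4 = -27 − 1 + 4 = -24, attained at (1, 1).

-24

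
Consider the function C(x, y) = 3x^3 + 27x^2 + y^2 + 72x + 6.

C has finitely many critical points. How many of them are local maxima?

C separates as a function of x plus a function of y, so ∇C=0 decouples.
∂C/∂x = 9(x + 2)(x + 4) = 0 at x ∈ {-4, -2}; ∂C/∂y = 2y = 0 at y ∈ {0}.
The Hessian is diagonal: diag(C_xx, C_yy). Second derivatives: C_xx(-4)=-18, C_xx(-2)=18; C_yy(0)=2.
Local maxima occur where both diagonal entries negative: none. Count: 0.

0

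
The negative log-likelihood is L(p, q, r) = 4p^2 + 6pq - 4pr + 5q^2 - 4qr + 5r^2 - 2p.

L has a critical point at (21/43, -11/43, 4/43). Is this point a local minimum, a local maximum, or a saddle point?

The Hessian is constant: H = [[8, 6, -4], [6, 10, -4], [-4, -4, 10]].
Leading principal minors: Δ₁ = 8, Δ₂ = 44, Δ₃ = 344.
All leading minors are positive, so H is positive definite: a local minimum.

local minimum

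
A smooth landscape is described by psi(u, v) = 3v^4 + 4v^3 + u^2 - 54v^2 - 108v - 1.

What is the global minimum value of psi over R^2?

-460

psi(u,v) separates as P(u) + Q(v) − 1, so its minimum is min P + min Q − 1.
P'(u) = 2u vanishes at u ∈ {0}; Q'(v) = 12(v - 3)(v + 1)(v + 3) vanishes at v ∈ {-3, -1, 3}.
Local minima of P (where P''>0): P(0)=0. Local minima of Q: Q(-3)=-27, Q(3)=-459.
So the global minimum of psi is P(0) + Q(3) − 1 = 0 − 459 − 1 = -460, attained at (0, 3).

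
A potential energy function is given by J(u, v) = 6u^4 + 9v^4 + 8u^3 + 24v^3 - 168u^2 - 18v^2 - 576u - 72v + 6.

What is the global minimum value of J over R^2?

J(u,v) separates as P(u) + Q(v) + 6, so its minimum is min P + min Q + 6.
P'(u) = 24(u - 4)(u + 2)(u + 3) vanishes at u ∈ {-3, -2, 4}; Q'(v) = 36(v - 1)(v + 1)(v + 2) vanishes at v ∈ {-2, -1, 1}.
Local minima of P (where P''>0): P(-3)=486, P(4)=-2944. Local minima of Q: Q(-2)=24, Q(1)=-57.
So the global minimum of J is P(4) + Q(1) + 6 = -2944 − 57 + 6 = -2995, attained at (4, 1).

-2995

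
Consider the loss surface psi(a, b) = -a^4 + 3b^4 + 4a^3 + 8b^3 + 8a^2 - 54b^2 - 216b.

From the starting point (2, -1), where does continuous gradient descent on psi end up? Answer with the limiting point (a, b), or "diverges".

(0, 3)

psi is separable, so gradient descent decouples: a follows -∂psi/∂a, b follows -∂psi/∂b.
∂psi/∂a = -4a(a - 4)(a + 1); at a=2 this is 48, so a decreases.
∂psi/∂b = 12(b - 3)(b + 2)(b + 3); at b=-1 this is -96, so b increases.
a converges to its nearest critical value 0 (a local min of the a-part); b converges to 3. The iterate converges to (0, 3).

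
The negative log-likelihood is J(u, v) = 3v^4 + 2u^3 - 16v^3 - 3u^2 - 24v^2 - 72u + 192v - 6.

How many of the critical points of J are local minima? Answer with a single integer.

2

J separates as a function of u plus a function of v, so ∇J=0 decouples.
∂J/∂u = 6(u - 4)(u + 3) = 0 at u ∈ {-3, 4}; ∂J/∂v = 12(v - 4)(v - 2)(v + 2) = 0 at v ∈ {-2, 2, 4}.
The Hessian is diagonal: diag(J_uu, J_vv). Second derivatives: J_uu(-3)=-42, J_uu(4)=42; J_vv(-2)=288, J_vv(2)=-96, J_vv(4)=144.
Local minima occur where both diagonal entries positive: (4, -2), (4, 4). Count: 2.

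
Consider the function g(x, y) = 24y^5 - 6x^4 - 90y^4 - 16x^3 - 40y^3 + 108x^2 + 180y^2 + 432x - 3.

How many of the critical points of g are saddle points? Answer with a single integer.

g separates as a function of x plus a function of y, so ∇g=0 decouples.
∂g/∂x = -24(x - 3)(x + 2)(x + 3) = 0 at x ∈ {-3, -2, 3}; ∂g/∂y = 120y(y - 3)(y - 1)(y + 1) = 0 at y ∈ {-1, 0, 1, 3}.
The Hessian is diagonal: diag(g_xx, g_yy). Second derivatives: g_xx(-3)=-144, g_xx(-2)=120, g_xx(3)=-720; g_yy(-1)=-960, g_yy(0)=360, g_yy(1)=-480, g_yy(3)=2880.
Saddle points occur where the two diagonal entries have opposite signs: (-3, 0), (-3, 3), (-2, -1), (-2, 1), (3, 0), (3, 3). Count: 6.

6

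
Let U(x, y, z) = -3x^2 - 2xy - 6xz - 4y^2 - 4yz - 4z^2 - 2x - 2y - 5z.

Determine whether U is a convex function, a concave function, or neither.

concave

U is quadratic, so its Hessian is the constant matrix H = [[-6, -2, -6], [-2, -8, -4], [-6, -4, -8]].
Leading principal minors: -6, 44, -64.
Signs alternate −, +, − ⇒ H ≺ 0 ⇒ concave.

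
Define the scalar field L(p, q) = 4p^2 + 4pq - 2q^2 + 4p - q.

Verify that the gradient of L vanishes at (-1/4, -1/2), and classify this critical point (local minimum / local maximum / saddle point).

saddle point

∇L = (8p + 4q + 4, 4p - 4q - 1); substituting (-1/4, -1/2) gives ∇L = (0, 0), so (-1/4, -1/2) is indeed a critical point.
The Hessian of L is constant: H = [[8, 4], [4, -4]].
det(H) = 8·(-4) − 4² = -48.
Since det(H) < 0, H is indefinite and the critical point is a saddle point.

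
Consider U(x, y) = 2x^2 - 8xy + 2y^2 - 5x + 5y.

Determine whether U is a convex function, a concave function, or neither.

U is quadratic, so its Hessian is the constant matrix H = [[4, -8], [-8, 4]].
det(H) = -48, tr(H) = 8.
det(H) < 0, so H is indefinite: neither convex nor concave.

neither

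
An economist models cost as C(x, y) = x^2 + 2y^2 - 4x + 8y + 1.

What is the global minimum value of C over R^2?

C(x,y) separates as P(x) + Q(y) + 1, so its minimum is min P + min Q + 1.
P'(x) = 2x - 4 vanishes at x ∈ {2}; Q'(y) = 4y + 8 vanishes at y ∈ {-2}.
Local minima of P (where P''>0): P(2)=-4. Local minima of Q: Q(-2)=-8.
So the global minimum of C is P(2) + Q(-2) + 1 = -4 − 8 + 1 = -11, attained at (2, -2).

-11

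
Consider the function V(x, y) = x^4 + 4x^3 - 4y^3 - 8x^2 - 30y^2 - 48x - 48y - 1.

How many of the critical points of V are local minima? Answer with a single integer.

2

V separates as a function of x plus a function of y, so ∇V=0 decouples.
∂V/∂x = 4(x - 2)(x + 2)(x + 3) = 0 at x ∈ {-3, -2, 2}; ∂V/∂y = -12(y + 1)(y + 4) = 0 at y ∈ {-4, -1}.
The Hessian is diagonal: diag(V_xx, V_yy). Second derivatives: V_xx(-3)=20, V_xx(-2)=-16, V_xx(2)=80; V_yy(-4)=36, V_yy(-1)=-36.
Local minima occur where both diagonal entries positive: (-3, -4), (2, -4). Count: 2.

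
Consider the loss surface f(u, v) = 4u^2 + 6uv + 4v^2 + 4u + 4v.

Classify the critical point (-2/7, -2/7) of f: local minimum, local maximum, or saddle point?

The Hessian of f is constant: H = [[8, 6], [6, 8]].
det(H) = 8·8 − 6² = 28.
det(H) > 0 and tr(H) = 16 > 0, so H is positive definite and the point is a local minimum.

local minimum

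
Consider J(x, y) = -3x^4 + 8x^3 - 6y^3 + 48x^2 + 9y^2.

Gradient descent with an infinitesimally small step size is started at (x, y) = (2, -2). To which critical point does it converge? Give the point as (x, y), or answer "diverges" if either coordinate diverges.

(0, 0)

J is separable, so gradient descent decouples: x follows -∂J/∂x, y follows -∂J/∂y.
∂J/∂x = -12x(x - 4)(x + 2); at x=2 this is 192, so x decreases.
∂J/∂y = -18y(y - 1); at y=-2 this is -108, so y increases.
x converges to its nearest critical value 0 (a local min of the x-part); y converges to 0. The iterate converges to (0, 0).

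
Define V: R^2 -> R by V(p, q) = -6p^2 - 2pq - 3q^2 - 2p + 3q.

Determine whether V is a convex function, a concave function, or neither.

V is quadratic, so its Hessian is the constant matrix H = [[-12, -2], [-2, -6]].
det(H) = 68, tr(H) = -18.
det(H) > 0 and tr(H) < 0, so H is negative definite everywhere: concave.

concave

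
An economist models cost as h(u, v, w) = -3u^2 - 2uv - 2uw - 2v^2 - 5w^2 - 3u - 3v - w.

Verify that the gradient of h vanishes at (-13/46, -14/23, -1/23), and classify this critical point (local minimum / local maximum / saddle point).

local maximum

∇h = (-6u - 2v - 2w - 3, -2u - 4v - 3, -2u - 10w - 1); substituting (-13/46, -14/23, -1/23) gives ∇h = (0, 0, 0), so (-13/46, -14/23, -1/23) is indeed a critical point.
The Hessian is constant: H = [[-6, -2, -2], [-2, -4, 0], [-2, 0, -10]].
Leading principal minors: Δ₁ = -6, Δ₂ = 20, Δ₃ = -184.
The minors alternate sign starting negative (−, +, −), so H is negative definite: a local maximum.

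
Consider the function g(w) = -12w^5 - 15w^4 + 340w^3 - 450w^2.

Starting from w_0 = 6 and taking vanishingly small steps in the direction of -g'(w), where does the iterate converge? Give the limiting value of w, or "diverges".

diverges

g'(w) = -60w(w - 3)(w - 1)(w + 5), so g'(6) = -59400.
Gradient descent moves in the -g' direction, i.e. w is increasing.
There is no critical point above w=6, and g' keeps the same sign, so the iterate runs off to +∞.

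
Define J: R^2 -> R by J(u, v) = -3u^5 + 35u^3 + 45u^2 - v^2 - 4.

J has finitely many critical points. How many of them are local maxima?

J separates as a function of u plus a function of v, so ∇J=0 decouples.
∂J/∂u = -15u(u - 3)(u + 1)(u + 2) = 0 at u ∈ {-2, -1, 0, 3}; ∂J/∂v = -2v = 0 at v ∈ {0}.
The Hessian is diagonal: diag(J_uu, J_vv). Second derivatives: J_uu(-2)=150, J_uu(-1)=-60, J_uu(0)=90, J_uu(3)=-900; J_vv(0)=-2.
Local maxima occur where both diagonal entries negative: (-1, 0), (3, 0). Count: 2.

2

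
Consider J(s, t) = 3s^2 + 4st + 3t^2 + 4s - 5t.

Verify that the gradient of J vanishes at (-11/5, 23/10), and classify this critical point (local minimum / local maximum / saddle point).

local minimum

∇J = (6s + 4t + 4, 4s + 6t - 5); substituting (-11/5, 23/10) gives ∇J = (0, 0), so (-11/5, 23/10) is indeed a critical point.
The Hessian of J is constant: H = [[6, 4], [4, 6]].
det(H) = 6·6 − 4² = 20.
det(H) > 0 and tr(H) = 12 > 0, so H is positive definite and the point is a local minimum.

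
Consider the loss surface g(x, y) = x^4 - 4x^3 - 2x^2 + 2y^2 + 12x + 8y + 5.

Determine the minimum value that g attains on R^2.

-12

g(x,y) separates as P(x) + Q(y) + 5, so its minimum is min P + min Q + 5.
P'(x) = 4(x - 3)(x - 1)(x + 1) vanishes at x ∈ {-1, 1, 3}; Q'(y) = 4y + 8 vanishes at y ∈ {-2}.
Local minima of P (where P''>0): P(-1)=-9, P(3)=-9. Local minima of Q: Q(-2)=-8.
So the global minimum of g is P(-1) + Q(-2) + 5 = -9 − 8 + 5 = -12, attained at (-1, -2).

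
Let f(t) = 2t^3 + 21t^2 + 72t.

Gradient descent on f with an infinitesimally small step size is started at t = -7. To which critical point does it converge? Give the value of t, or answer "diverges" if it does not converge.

f'(t) = 6(t + 3)(t + 4), so f'(-7) = 72.
Gradient descent moves in the -f' direction, i.e. t is decreasing.
There is no critical point below t=-7, and f' keeps the same sign, so the iterate runs off to −∞.

diverges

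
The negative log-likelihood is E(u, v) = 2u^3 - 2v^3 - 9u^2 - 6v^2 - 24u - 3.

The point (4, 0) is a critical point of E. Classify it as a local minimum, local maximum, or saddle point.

The mixed partial ∂²E/∂u∂v is 0, so the Hessian at any point is diag(E_uu, E_vv) = diag(6(2u - 3), -12(v + 1)).
At (4, 0): H = diag(30, -12).
The eigenvalues have opposite signs, so H is indefinite: a saddle point.

saddle point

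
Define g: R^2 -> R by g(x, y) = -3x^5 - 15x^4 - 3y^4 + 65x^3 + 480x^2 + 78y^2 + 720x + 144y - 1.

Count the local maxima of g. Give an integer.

g separates as a function of x plus a function of y, so ∇g=0 decouples.
∂g/∂x = -15(x - 4)(x + 1)(x + 3)(x + 4) = 0 at x ∈ {-4, -3, -1, 4}; ∂g/∂y = -12(y - 4)(y + 1)(y + 3) = 0 at y ∈ {-3, -1, 4}.
The Hessian is diagonal: diag(g_xx, g_yy). Second derivatives: g_xx(-4)=360, g_xx(-3)=-210, g_xx(-1)=450, g_xx(4)=-4200; g_yy(-3)=-168, g_yy(-1)=120, g_yy(4)=-420.
Local maxima occur where both diagonal entries negative: (-3, -3), (-3, 4), (4, -3), (4, 4). Count: 4.

4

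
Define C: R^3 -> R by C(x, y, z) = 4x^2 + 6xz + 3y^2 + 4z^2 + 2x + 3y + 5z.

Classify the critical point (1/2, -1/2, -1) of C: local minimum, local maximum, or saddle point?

local minimum

The Hessian is constant: H = [[8, 0, 6], [0, 6, 0], [6, 0, 8]].
Leading principal minors: Δ₁ = 8, Δ₂ = 48, Δ₃ = 168.
All leading minors are positive, so H is positive definite: a local minimum.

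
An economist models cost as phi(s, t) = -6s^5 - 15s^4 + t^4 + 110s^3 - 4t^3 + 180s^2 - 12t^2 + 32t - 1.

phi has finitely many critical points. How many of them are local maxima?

2

phi separates as a function of s plus a function of t, so ∇phi=0 decouples.
∂phi/∂s = -30s(s - 3)(s + 1)(s + 4) = 0 at s ∈ {-4, -1, 0, 3}; ∂phi/∂t = 4(t - 4)(t - 1)(t + 2) = 0 at t ∈ {-2, 1, 4}.
The Hessian is diagonal: diag(phi_ss, phi_tt). Second derivatives: phi_ss(-4)=2520, phi_ss(-1)=-360, phi_ss(0)=360, phi_ss(3)=-2520; phi_tt(-2)=72, phi_tt(1)=-36, phi_tt(4)=72.
Local maxima occur where both diagonal entries negative: (-1, 1), (3, 1). Count: 2.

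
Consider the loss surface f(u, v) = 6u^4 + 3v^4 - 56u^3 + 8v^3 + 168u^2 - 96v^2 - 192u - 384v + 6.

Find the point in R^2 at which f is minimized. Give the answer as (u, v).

f(u,v) separates as P(u) + Q(v) + 6, so its minimum is min P + min Q + 6.
P'(u) = 24(u - 4)(u - 2)(u - 1) vanishes at u ∈ {1, 2, 4}; Q'(v) = 12(v - 4)(v + 2)(v + 4) vanishes at v ∈ {-4, -2, 4}.
Local minima of P (where P''>0): P(1)=-74, P(4)=-128. Local minima of Q: Q(-4)=256, Q(4)=-1792.
So the global minimum of f is P(4) + Q(4) + 6 = -128 − 1792 + 6 = -1914, attained at (4, 4).

(4, 4)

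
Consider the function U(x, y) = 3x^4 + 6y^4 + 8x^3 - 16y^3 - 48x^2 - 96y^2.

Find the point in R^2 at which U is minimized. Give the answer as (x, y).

U(x,y) separates as P(x) + Q(y), so its minimum is min P + min Q.
P'(x) = 12x(x - 2)(x + 4) vanishes at x ∈ {-4, 0, 2}; Q'(y) = 24y(y - 4)(y + 2) vanishes at y ∈ {-2, 0, 4}.
Local minima of P (where P''>0): P(-4)=-512, P(2)=-80. Local minima of Q: Q(-2)=-160, Q(4)=-1024.
So the global minimum of U is P(-4) + Q(4) = -512 − 1024 = -1536, attained at (-4, 4).

(-4, 4)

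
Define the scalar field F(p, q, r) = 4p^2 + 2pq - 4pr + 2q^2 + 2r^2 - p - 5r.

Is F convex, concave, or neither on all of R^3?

F is quadratic, so its Hessian is the constant matrix H = [[8, 2, -4], [2, 4, 0], [-4, 0, 4]].
Leading principal minors: 8, 28, 48.
All positive ⇒ H ≻ 0 ⇒ convex.

convex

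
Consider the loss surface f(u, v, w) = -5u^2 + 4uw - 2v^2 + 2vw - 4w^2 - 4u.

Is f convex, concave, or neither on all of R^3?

f is quadratic, so its Hessian is the constant matrix H = [[-10, 0, 4], [0, -4, 2], [4, 2, -8]].
Leading principal minors: -10, 40, -216.
Signs alternate −, +, − ⇒ H ≺ 0 ⇒ concave.

concave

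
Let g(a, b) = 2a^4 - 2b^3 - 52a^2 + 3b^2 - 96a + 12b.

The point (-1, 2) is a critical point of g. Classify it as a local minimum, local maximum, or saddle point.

local maximum

The mixed partial ∂²g/∂a∂b is 0, so the Hessian at any point is diag(g_aa, g_bb) = diag(8(3a^2 - 13), 6(-2b + 1)).
At (-1, 2): H = diag(-80, -18).
Both eigenvalues are negative, so H is negative definite: a local maximum.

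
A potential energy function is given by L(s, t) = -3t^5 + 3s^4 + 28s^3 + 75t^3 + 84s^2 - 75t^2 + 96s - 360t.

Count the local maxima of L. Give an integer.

L separates as a function of s plus a function of t, so ∇L=0 decouples.
∂L/∂s = 12(s + 1)(s + 2)(s + 4) = 0 at s ∈ {-4, -2, -1}; ∂L/∂t = -15(t - 3)(t - 2)(t + 1)(t + 4) = 0 at t ∈ {-4, -1, 2, 3}.
The Hessian is diagonal: diag(L_ss, L_tt). Second derivatives: L_ss(-4)=72, L_ss(-2)=-24, L_ss(-1)=36; L_tt(-4)=1890, L_tt(-1)=-540, L_tt(2)=270, L_tt(3)=-420.
Local maxima occur where both diagonal entries negative: (-2, -1), (-2, 3). Count: 2.

2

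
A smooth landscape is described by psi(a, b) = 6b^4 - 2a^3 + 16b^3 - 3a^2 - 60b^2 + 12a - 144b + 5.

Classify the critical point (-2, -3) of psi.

The mixed partial ∂²psi/∂a∂b is 0, so the Hessian at any point is diag(psi_aa, psi_bb) = diag(-6(2a + 1), 24(3b^2 + 4b - 5)).
At (-2, -3): H = diag(18, 240).
Both eigenvalues are positive, so H is positive definite: a local minimum.

local minimum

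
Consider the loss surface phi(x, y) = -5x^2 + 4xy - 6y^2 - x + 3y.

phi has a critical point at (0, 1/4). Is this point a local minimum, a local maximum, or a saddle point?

local maximum

The Hessian of phi is constant: H = [[-10, 4], [4, -12]].
det(H) = (-10)·(-12) − 4² = 104.
det(H) > 0 and tr(H) = -22 < 0, so H is negative definite and the point is a local maximum.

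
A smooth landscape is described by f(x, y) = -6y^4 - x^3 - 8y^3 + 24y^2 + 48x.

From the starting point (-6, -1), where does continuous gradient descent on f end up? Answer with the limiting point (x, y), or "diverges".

(-4, 0)

f is separable, so gradient descent decouples: x follows -∂f/∂x, y follows -∂f/∂y.
∂f/∂x = -3(x - 4)(x + 4); at x=-6 this is -60, so x increases.
∂f/∂y = -24y(y - 1)(y + 2); at y=-1 this is -48, so y increases.
x converges to its nearest critical value -4 (a local min of the x-part); y converges to 0. The iterate converges to (-4, 0).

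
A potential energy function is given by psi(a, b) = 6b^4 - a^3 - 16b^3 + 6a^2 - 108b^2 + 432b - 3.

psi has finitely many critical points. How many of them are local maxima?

1

psi separates as a function of a plus a function of b, so ∇psi=0 decouples.
∂psi/∂a = -3a(a - 4) = 0 at a ∈ {0, 4}; ∂psi/∂b = 24(b - 3)(b - 2)(b + 3) = 0 at b ∈ {-3, 2, 3}.
The Hessian is diagonal: diag(psi_aa, psi_bb). Second derivatives: psi_aa(0)=12, psi_aa(4)=-12; psi_bb(-3)=720, psi_bb(2)=-120, psi_bb(3)=144.
Local maxima occur where both diagonal entries negative: (4, 2). Count: 1.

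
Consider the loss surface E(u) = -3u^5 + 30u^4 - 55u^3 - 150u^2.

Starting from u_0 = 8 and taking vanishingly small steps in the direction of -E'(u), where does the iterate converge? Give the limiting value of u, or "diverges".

E'(u) = -15u(u - 5)(u - 4)(u + 1), so E'(8) = -12960.
Gradient descent moves in the -E' direction, i.e. u is increasing.
There is no critical point above u=8, and E' keeps the same sign, so the iterate runs off to +∞.

diverges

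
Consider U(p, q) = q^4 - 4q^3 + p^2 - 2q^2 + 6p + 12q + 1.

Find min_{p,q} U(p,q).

-17

U(p,q) separates as A(p) + B(q) + 1, so its minimum is min A + min B + 1.
A'(p) = 2p + 6 vanishes at p ∈ {-3}; B'(q) = 4(q - 3)(q - 1)(q + 1) vanishes at q ∈ {-1, 1, 3}.
Local minima of A (where A''>0): A(-3)=-9. Local minima of B: B(-1)=-9, B(3)=-9.
So the global minimum of U is A(-3) + B(-1) + 1 = -9 − 9 + 1 = -17, attained at (-3, -1).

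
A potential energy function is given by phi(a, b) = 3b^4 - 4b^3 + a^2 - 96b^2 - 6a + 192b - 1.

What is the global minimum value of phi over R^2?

-1290

phi(a,b) separates as P(a) + Q(b) − 1, so its minimum is min P + min Q − 1.
P'(a) = 2a - 6 vanishes at a ∈ {3}; Q'(b) = 12(b - 4)(b - 1)(b + 4) vanishes at b ∈ {-4, 1, 4}.
Local minima of P (where P''>0): P(3)=-9. Local minima of Q: Q(-4)=-1280, Q(4)=-256.
So the global minimum of phi is P(3) + Q(-4) − 1 = -9 − 1280 − 1 = -1290, attained at (3, -4).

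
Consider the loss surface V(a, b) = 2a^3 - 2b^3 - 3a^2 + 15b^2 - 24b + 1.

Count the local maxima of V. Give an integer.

1

V separates as a function of a plus a function of b, so ∇V=0 decouples.
∂V/∂a = 6a(a - 1) = 0 at a ∈ {0, 1}; ∂V/∂b = -6(b - 4)(b - 1) = 0 at b ∈ {1, 4}.
The Hessian is diagonal: diag(V_aa, V_bb). Second derivatives: V_aa(0)=-6, V_aa(1)=6; V_bb(1)=18, V_bb(4)=-18.
Local maxima occur where both diagonal entries negative: (0, 4). Count: 1.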